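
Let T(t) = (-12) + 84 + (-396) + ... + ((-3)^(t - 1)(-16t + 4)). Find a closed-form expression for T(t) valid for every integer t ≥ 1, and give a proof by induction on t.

We claim T(t) = 4(-3)^t·t for all t ≥ 1.
For the base case t = 1: T(1) = -12, and the closed form gives -12. They agree.
For the inductive step, assume it holds for an arbitrary r ≥ 1, so T(r) = 4(-3)^r·r.
Then T(r+1) = T(r) + ((-3)^r(-16r - 12)) = (4(-3)^r·r) + ((-3)^r(-16r - 12)).
Simplifying, T(r+1) = (-3)^(r + 1)(4r + 4) = 4(-3)^(r+1)·(r+1),
which is the closed form with t = r+1.
This completes the induction.

T(t) = 4(-3)^t·t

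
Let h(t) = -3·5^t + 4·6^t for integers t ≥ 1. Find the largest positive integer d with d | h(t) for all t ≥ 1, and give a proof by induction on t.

Computing the first values: h(1) = 9 and h(2) = 69; gcd(9, 69) = 3, so d ≤ 3.
We prove 3 | -3·5^t + 4·6^t for all t ≥ 1 by induction on t.
Base case (t = 1): h(1) = 9 = 3·(3), so 3 | h(1).
Inductive step: suppose the statement holds for some j ≥ 1, i.e. 3 | h(j). Then
h(j+1) − 6·h(j) = (-3·5^(j+1) + 4·6^(j+1)) − 6·(-3·5^j + 4·6^j) = (-3)·5^j·(5 − 6) = (3)·5^j. Since 3 | h(j) by the inductive hypothesis, 3 | 6·h(j); and 3 | 3 since 3 = 3·1. Therefore 3 | h(j+1).
This completes the induction.
Therefore the largest such d is 3.

d = 3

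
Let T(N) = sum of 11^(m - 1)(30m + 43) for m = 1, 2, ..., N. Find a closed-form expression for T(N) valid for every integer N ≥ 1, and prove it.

T(N) = 11^N(3N + 4) - 4

We claim T(N) = 11^N(3N + 4) - 4 for all N ≥ 1.
Base case (N = 1): T(1) = 73, and the closed form gives 73. They agree.
For the inductive step, assume it holds for an arbitrary m ≥ 1, so T(m) = 11^m(3m + 4) - 4.
Then T(m+1) = T(m) + (11^m(30m + 73)) = (11^m(3m + 4) - 4) + (11^m(30m + 73)).
Simplifying, T(m+1) = 33·11^m·m + 77·11^m - 4 = 11^(m+1)(3(m+1) + 4) - 4,
which is the closed form with N = m+1.
This completes the induction.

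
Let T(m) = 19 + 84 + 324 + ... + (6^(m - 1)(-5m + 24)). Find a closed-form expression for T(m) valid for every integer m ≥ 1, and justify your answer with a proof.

T(m) = 6^m(-m + 5) - 5

We claim T(m) = 6^m(-m + 5) - 5 for all m ≥ 1.
Base step (m = 1): T(1) = 19, and the closed form gives 19. They agree.
Inductive step: assume the claim holds for m = i, so T(i) = 6^i(-i + 5) - 5.
Then T(i+1) = T(i) + (6^i(-5i + 19)) = (6^i(-i + 5) - 5) + (6^i(-5i + 19)).
Simplifying, T(i+1) = -6·6^i·i + 24·6^i - 5 = 6^(i+1)(-(i+1) + 5) - 5,
which is the closed form with m = i+1.
By the principle of mathematical induction, the result holds for all m ≥ 1.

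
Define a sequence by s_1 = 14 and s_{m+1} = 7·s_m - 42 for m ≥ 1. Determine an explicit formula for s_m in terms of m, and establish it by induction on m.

Computing the first terms: s_1 = 14, s_2 = 56, s_3 = 350. This suggests s_m = 7^m + 7.
For the base case m = 1: the formula gives 14 = 14 = s_1.
Inductive step: assume the claim holds for m = p, so s_p = 7^p + 7.
Then s_{p+1} = 7·s_p - 42 = 7·(7^p + 7) - 42 = 7^(p + 1) + 7,
which is the claimed formula at m = p+1.
This completes the induction.

s_m = 7^m + 7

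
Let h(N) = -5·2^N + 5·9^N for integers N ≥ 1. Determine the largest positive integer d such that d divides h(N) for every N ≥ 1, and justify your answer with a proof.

Computing the first values: h(1) = 35 and h(2) = 385; gcd(35, 385) = 35, so d ≤ 35.
We prove 35 | -5·2^N + 5·9^N for all N ≥ 1 by induction on N.
Base step (N = 1): h(1) = 35 = 35·(1), so 35 | h(1).
Suppose the result is true for N = p, i.e. 35 | h(p). Then
h(p+1) − 9·h(p) = (-5·2^(p+1) + 5·9^(p+1)) − 9·(-5·2^p + 5·9^p) = (-5)·2^p·(2 − 9) = (35)·2^p. Since 35 | h(p) by the inductive hypothesis, 35 | 9·h(p); and 35 | 35 since 35 = 35·1. Therefore 35 | h(p+1).
This completes the induction.
Therefore the largest such d is 35.

d = 35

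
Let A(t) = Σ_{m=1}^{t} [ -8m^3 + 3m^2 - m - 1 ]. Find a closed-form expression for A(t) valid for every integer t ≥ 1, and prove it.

A(t) = -t(2t^3 + 3t^2 + t + 1)

We claim A(t) = -t(2t^3 + 3t^2 + t + 1) for all t ≥ 1.
Base step (t = 1): A(1) = -7, and the closed form gives -7. They agree.
Suppose the result is true for t = m, so A(m) = m(-2m^3 - 3m^2 - m - 1).
Then A(m+1) = A(m) + (-m - 8(m + 1)^3 + 3(m + 1)^2 - 2) = (m(-2m^3 - 3m^2 - m - 1)) + (-m - 8(m + 1)^3 + 3(m + 1)^2 - 2).
Simplifying, A(m+1) = -(m + 1)(2m^3 + 9m^2 + 13m + 7) = -(m+1)(2(m+1)^3 + 3(m+1)^2 + (m+1) + 1),
which is the closed form with t = m+1.
This completes the induction.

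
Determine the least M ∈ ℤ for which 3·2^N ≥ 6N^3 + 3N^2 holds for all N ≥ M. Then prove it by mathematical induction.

M = 12

At N = 11: 6144 < 8349, so the inequality fails and M ≥ 12. We prove 3·2^N ≥ 6N^3 + 3N^2 for all N ≥ 12.
Base step (N = 12): 3·2^N = 12288 and 6N^3 + 3N^2 = 10800, so 12288 ≥ 10800.
Suppose the result is true for N = m, so 3·2^m ≥ 6m^3 + 3m^2.
Then 3·2^(m + 1) = 2·(3·2^m) ≥ 2·(6m^3 + 3m^2).
Also, for m ≥ 12 we have 2·(6m^3 + 3m^2) ≥ 6(m+1)^3 + 3(m+1)^2, since 2·(6m^3 + 3m^2) − (6(m+1)^3 + 3(m+1)^2) = 6m^3 - 15m^2 - 24m - 9, which is nonnegative for all m ≥ 12.
Combining, 3·2^(m + 1) ≥ 6(m+1)^3 + 3(m+1)^2.
This completes the induction.
Hence the smallest such M is 12.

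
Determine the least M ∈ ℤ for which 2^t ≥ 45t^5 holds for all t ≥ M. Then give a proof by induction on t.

At t = 30: 1073741824 < 1093500000, so the inequality fails and M ≥ 31. We prove 2^t ≥ 45t^5 for all t ≥ 31.
Base step (t = 31): 2^t = 2147483648 and 45t^5 = 1288311795, so 2147483648 ≥ 1288311795.
Inductive step: assume the claim holds for t = r, so 2^r ≥ 45r^5.
Then 2^(r + 1) = 2·(2^r) ≥ 2·(45r^5).
Also, for r ≥ 31 we have 2·(45r^5) ≥ 45(r+1)^5, since 2 ≥ (1 + 1/r)^5 for all r ≥ 31.
Combining, 2^(r + 1) ≥ 45(r+1)^5.
Hence, by induction on t, the claim holds for every t ≥ 31.
Hence the smallest such M is 31.

M = 31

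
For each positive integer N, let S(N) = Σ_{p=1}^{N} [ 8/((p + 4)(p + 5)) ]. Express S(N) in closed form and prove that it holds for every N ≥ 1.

We claim S(N) = 8N/(5(N + 5)) for all N ≥ 1.
For the base case N = 1: S(1) = 4/15, and the closed form gives 4/15. They agree.
Inductive step: assume the claim holds for N = p, so S(p) = 8p/(5(p + 5)).
Then S(p+1) = S(p) + (8/((p + 5)(p + 6))) = (8p/(5(p + 5))) + (8/((p + 5)(p + 6))).
Simplifying, S(p+1) = 8(p + 1)/(5(p + 6)) = 8(p+1)/(5((p+1) + 5)),
which is the closed form with N = p+1.
This completes the induction.

S(N) = 8N/(5(N + 5))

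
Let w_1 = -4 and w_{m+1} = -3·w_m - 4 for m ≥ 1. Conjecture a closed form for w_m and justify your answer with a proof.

w_m = (-3)^m - 1

Computing the first terms: w_1 = -4, w_2 = 8, w_3 = -28. This suggests w_m = (-3)^m - 1.
For the base case m = 1: the formula gives -4 = -4 = w_1.
Inductive step: suppose the statement holds for some p ≥ 1, so w_p = (-3)^p - 1.
Then w_{p+1} = -3·w_p - 4 = -3·((-3)^p - 1) - 4 = (-3)^(p + 1) - 1,
which is the claimed formula at m = p+1.
By induction, the statement is established for all m ≥ 1.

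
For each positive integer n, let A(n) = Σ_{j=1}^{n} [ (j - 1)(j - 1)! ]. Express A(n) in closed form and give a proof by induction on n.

We claim A(n) = n! - 1 for all n ≥ 1.
When n = 1: A(1) = 0, and the closed form gives 0. They agree.
Suppose the result is true for n = j, so A(j) = j! - 1.
Then A(j+1) = A(j) + (j·j!) = (j! - 1) + (j·j!).
Simplifying, A(j+1) = (j+1)! - 1,
which is the closed form with n = j+1.
Hence, by induction on n, the claim holds for every n ≥ 1.

A(n) = n! - 1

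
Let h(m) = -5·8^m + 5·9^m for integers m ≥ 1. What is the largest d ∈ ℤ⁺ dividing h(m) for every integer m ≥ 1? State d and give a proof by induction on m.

Computing the first values: h(1) = 5 and h(2) = 85; gcd(5, 85) = 5, so d ≤ 5.
We prove 5 | -5·8^m + 5·9^m for all m ≥ 1 by induction on m.
Base case (m = 1): h(1) = 5 = 5·(1), so 5 | h(1).
Inductive step: suppose the statement holds for some p ≥ 1, i.e. 5 | h(p). Then
h(p+1) − 9·h(p) = (-5·8^(p+1) + 5·9^(p+1)) − 9·(-5·8^p + 5·9^p) = (-5)·8^p·(8 − 9) = (5)·8^p. Since 5 | h(p) by the inductive hypothesis, 5 | 9·h(p); and 5 | 5 since 5 = 5·1. Therefore 5 | h(p+1).
This completes the induction.
Therefore the largest such d is 5.

d = 5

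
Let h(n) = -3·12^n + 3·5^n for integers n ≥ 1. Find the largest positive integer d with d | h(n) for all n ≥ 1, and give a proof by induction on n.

Computing the first values: h(1) = -21 and h(2) = -357; gcd(-21, -357) = 21, so d ≤ 21.
We prove 21 | -3·12^n + 3·5^n for all n ≥ 1 by induction on n.
When n = 1: h(1) = -21 = 21·(-1), so 21 | h(1).
Suppose the result is true for n = p, i.e. 21 | h(p). Then
h(p+1) − 12·h(p) = (-3·12^(p+1) + 3·5^(p+1)) − 12·(-3·12^p + 3·5^p) = (3)·5^p·(5 − 12) = (-21)·5^p. Since 21 | h(p) by the inductive hypothesis, 21 | 12·h(p); and 21 | -21 since -21 = 21·-1. Therefore 21 | h(p+1).
Hence, by induction on n, the claim holds for every n ≥ 1.
Therefore the largest such d is 21.

d = 21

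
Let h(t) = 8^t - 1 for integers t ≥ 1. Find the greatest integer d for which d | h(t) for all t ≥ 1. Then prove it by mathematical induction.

d = 7

Computing the first values: h(1) = 7 and h(2) = 63; gcd(7, 63) = 7, so d ≤ 7.
We prove 7 | 8^t - 1 for all t ≥ 1 by induction on t.
When t = 1: h(1) = 7 = 7·(1), so 7 | h(1).
Suppose the result is true for t = k, i.e. 7 | h(k). Then
8^{k+1} − 1^{k+1} = 8·8^k − 1·1^k = 8·(8^k − 1^k) + (7)·1^k. The first term is divisible by 7 by the inductive hypothesis, and the second term (7)·1^k is divisible by 7 since 7 | 7. Hence 7 | h(k+1).
This completes the induction.
Therefore the largest such d is 7.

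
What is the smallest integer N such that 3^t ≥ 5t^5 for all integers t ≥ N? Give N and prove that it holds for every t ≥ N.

N = 14

At t = 13: 1594323 < 1856465, so the inequality fails and N ≥ 14. We prove 3^t ≥ 5t^5 for all t ≥ 14.
Base step (t = 14): 3^t = 4782969 and 5t^5 = 2689120, so 4782969 ≥ 2689120.
Suppose the result is true for t = k, so 3^k ≥ 5k^5.
Then 3^(k + 1) = 3·(3^k) ≥ 3·(5k^5).
Also, for k ≥ 14 we have 3·(5k^5) ≥ 5(k+1)^5, since 3 ≥ (1 + 1/k)^5 for all k ≥ 14.
Combining, 3^(k + 1) ≥ 5(k+1)^5.
Hence, by induction on t, the claim holds for every t ≥ 14.
Hence the smallest such N is 14.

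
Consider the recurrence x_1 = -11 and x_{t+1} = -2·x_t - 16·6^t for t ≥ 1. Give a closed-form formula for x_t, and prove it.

x_t = (-2)^(t - 1) - 2·6^t

Computing the first terms: x_1 = -11, x_2 = -74, x_3 = -428. This suggests x_t = (-2)^(t - 1) - 2·6^t.
For the base case t = 1: the formula gives -11 = -11 = x_1.
Inductive step: assume the claim holds for t = k, so x_k = (-2)^(k - 1) - 2·6^k.
Then x_{k+1} = -2·x_k - 16·6^k = -2·((-2)^(k - 1) - 2·6^k) - 16·6^k = (-2)^k - 2·6^(k + 1) = (-2)^((k+1) - 1) - 2·6^(k+1),
which is the claimed formula at t = k+1.
Hence, by induction on t, the claim holds for every t ≥ 1.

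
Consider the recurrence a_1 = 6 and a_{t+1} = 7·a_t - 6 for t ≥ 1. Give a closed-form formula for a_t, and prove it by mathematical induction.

a_t = 5·7^(t - 1) + 1

Computing the first terms: a_1 = 6, a_2 = 36, a_3 = 246. This suggests a_t = 5·7^(t - 1) + 1.
For the base case t = 1: the formula gives 6 = 6 = a_1.
For the inductive step, assume it holds for an arbitrary i ≥ 1, so a_i = 5·7^(i - 1) + 1.
Then a_{i+1} = 7·a_i - 6 = 7·(5·7^(i - 1) + 1) - 6 = 5·7^i + 1 = 5·7^((i+1) - 1) + 1,
which is the claimed formula at t = i+1.
By the principle of mathematical induction, the result holds for all t ≥ 1.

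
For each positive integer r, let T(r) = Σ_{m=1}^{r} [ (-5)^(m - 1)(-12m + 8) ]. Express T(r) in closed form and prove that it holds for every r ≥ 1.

We claim T(r) = (-5)^r(2r - 1) + 1 for all r ≥ 1.
Base step (r = 1): T(1) = -4, and the closed form gives -4. They agree.
For the inductive step, assume it holds for an arbitrary m ≥ 1, so T(m) = (-5)^m(2m - 1) + 1.
Then T(m+1) = T(m) + ((-5)^m(-12m - 4)) = ((-5)^m(2m - 1) + 1) + ((-5)^m(-12m - 4)).
Simplifying, T(m+1) = -10(-5)^m·m - 5(-5)^m + 1 = (-5)^(m+1)(2(m+1) - 1) + 1,
which is the closed form with r = m+1.
This completes the induction.

T(r) = (-5)^r(2r - 1) + 1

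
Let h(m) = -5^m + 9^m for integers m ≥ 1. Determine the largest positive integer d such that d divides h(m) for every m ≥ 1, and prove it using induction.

Computing the first values: h(1) = 4 and h(2) = 56; gcd(4, 56) = 4, so d ≤ 4.
We prove 4 | -5^m + 9^m for all m ≥ 1 by induction on m.
Base case (m = 1): h(1) = 4 = 4·(1), so 4 | h(1).
Inductive step: suppose the statement holds for some i ≥ 1, i.e. 4 | h(i). Then
9^{i+1} − 5^{i+1} = 9·9^i − 5·5^i = 9·(9^i − 5^i) + (4)·5^i. The first term is divisible by 4 by the inductive hypothesis, and the second term (4)·5^i is divisible by 4 since 4 | 4. Hence 4 | h(i+1).
By induction, the statement is established for all m ≥ 1.
Therefore the largest such d is 4.

d = 4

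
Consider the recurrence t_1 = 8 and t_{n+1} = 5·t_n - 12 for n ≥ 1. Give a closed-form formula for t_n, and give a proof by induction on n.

t_n = 5^n + 3

Computing the first terms: t_1 = 8, t_2 = 28, t_3 = 128. This suggests t_n = 5^n + 3.
Base case (n = 1): the formula gives 8 = 8 = t_1.
Suppose the result is true for n = k, so t_k = 5^k + 3.
Then t_{k+1} = 5·t_k - 12 = 5·(5^k + 3) - 12 = 5^(k + 1) + 3,
which is the claimed formula at n = k+1.
By induction, the statement is established for all n ≥ 1.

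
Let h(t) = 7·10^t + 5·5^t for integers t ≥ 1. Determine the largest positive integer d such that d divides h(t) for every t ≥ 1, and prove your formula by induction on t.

Computing the first values: h(1) = 95 and h(2) = 825; gcd(95, 825) = 5, so d ≤ 5.
We prove 5 | 7·10^t + 5·5^t for all t ≥ 1 by induction on t.
For the base case t = 1: h(1) = 95 = 5·(19), so 5 | h(1).
Suppose the result is true for t = i, i.e. 5 | h(i). Then
h(i+1) − 10·h(i) = (7·10^(i+1) + 5·5^(i+1)) − 10·(7·10^i + 5·5^i) = (5)·5^i·(5 − 10) = (-25)·5^i. Since 5 | h(i) by the inductive hypothesis, 5 | 10·h(i); and 5 | -25 since -25 = 5·-5. Therefore 5 | h(i+1).
By the principle of mathematical induction, the result holds for all t ≥ 1.
Therefore the largest such d is 5.

d = 5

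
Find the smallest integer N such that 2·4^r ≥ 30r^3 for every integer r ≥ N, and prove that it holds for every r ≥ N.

N = 6

At r = 5: 2048 < 3750, so the inequality fails and N ≥ 6. We prove 2·4^r ≥ 30r^3 for all r ≥ 6.
When r = 6: 2·4^r = 8192 and 30r^3 = 6480, so 8192 ≥ 6480.
For the inductive step, assume it holds for an arbitrary j ≥ 6, so 2·4^j ≥ 30j^3.
Then 2·4^(j + 1) = 4·(2·4^j) ≥ 4·(30j^3).
Also, for j ≥ 6 we have 4·(30j^3) ≥ 30(j+1)^3, since 4 ≥ (1 + 1/j)^3 for all j ≥ 6.
Combining, 2·4^(j + 1) ≥ 30(j+1)^3.
Hence, by induction on r, the claim holds for every r ≥ 6.
Hence the smallest such N is 6.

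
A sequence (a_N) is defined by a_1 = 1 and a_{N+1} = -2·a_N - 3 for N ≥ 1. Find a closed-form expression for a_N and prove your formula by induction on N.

Computing the first terms: a_1 = 1, a_2 = -5, a_3 = 7. This suggests a_N = -(-2)^N - 1.
Base case (N = 1): the formula gives 1 = 1 = a_1.
Suppose the result is true for N = r, so a_r = -(-2)^r - 1.
Then a_{r+1} = -2·a_r - 3 = -2·(-(-2)^r - 1) - 3 = -(-2)^(r + 1) - 1,
which is the claimed formula at N = r+1.
This completes the induction.

a_N = -(-2)^N - 1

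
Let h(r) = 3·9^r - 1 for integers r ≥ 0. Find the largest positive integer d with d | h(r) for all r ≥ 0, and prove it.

Computing the first values: h(0) = 2 and h(1) = 26; gcd(2, 26) = 2, so d ≤ 2.
We prove 2 | 3·9^r - 1 for all r ≥ 0 by induction on r.
Base case (r = 0): h(0) = 2 = 2·(1), so 2 | h(0).
Suppose the result is true for r = m, i.e. 2 | h(m). Then
h(m+1) = 3·9^(m+1) - 1 = 9·(3·9^m - 1) + 8 = 9·h(m) + 8. The first term is divisible by 2 by the inductive hypothesis, and 8 is divisible by 2. Hence 2 | h(m+1).
This completes the induction.
Therefore the largest such d is 2.

d = 2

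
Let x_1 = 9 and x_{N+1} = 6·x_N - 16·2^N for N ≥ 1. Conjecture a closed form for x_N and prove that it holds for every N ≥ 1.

Computing the first terms: x_1 = 9, x_2 = 22, x_3 = 68. This suggests x_N = 2^(N + 2) + 6^(N - 1).
Base step (N = 1): the formula gives 9 = 9 = x_1.
For the inductive step, assume it holds for an arbitrary i ≥ 1, so x_i = 2^(i + 2) + 6^(i - 1).
Then x_{i+1} = 6·x_i - 16·2^i = 6·(2^(i + 2) + 6^(i - 1)) - 16·2^i = 2^(i + 3) + 6^i = 2^((i+1) + 2) + 6^((i+1) - 1),
which is the claimed formula at N = i+1.
By induction, the statement is established for all N ≥ 1.

x_N = 2^(N + 2) + 6^(N - 1)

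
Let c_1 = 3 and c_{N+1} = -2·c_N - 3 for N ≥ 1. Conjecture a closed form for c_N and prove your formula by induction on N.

c_N = (-2)^(N + 1) - 1

Computing the first terms: c_1 = 3, c_2 = -9, c_3 = 15. This suggests c_N = (-2)^(N + 1) - 1.
For the base case N = 1: the formula gives 3 = 3 = c_1.
Inductive step: suppose the statement holds for some p ≥ 1, so c_p = (-2)^(p + 1) - 1.
Then c_{p+1} = -2·c_p - 3 = -2·((-2)^(p + 1) - 1) - 3 = (-2)^(p + 2) - 1 = (-2)^((p+1) + 1) - 1,
which is the claimed formula at N = p+1.
By induction, the statement is established for all N ≥ 1.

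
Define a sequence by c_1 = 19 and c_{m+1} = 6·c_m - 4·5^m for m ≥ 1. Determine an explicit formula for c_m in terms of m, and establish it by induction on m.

Computing the first terms: c_1 = 19, c_2 = 94, c_3 = 464. This suggests c_m = 4·5^m - 6^(m - 1).
Base step (m = 1): the formula gives 19 = 19 = c_1.
Inductive step: assume the claim holds for m = k, so c_k = 4·5^k - 6^(k - 1).
Then c_{k+1} = 6·c_k - 4·5^k = 6·(4·5^k - 6^(k - 1)) - 4·5^k = 4·5^(k + 1) - 6^k = 4·5^(k+1) - 6^((k+1) - 1),
which is the claimed formula at m = k+1.
This completes the induction.

c_m = 4·5^m - 6^(m - 1)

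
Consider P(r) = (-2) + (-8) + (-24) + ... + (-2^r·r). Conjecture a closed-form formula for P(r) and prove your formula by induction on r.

P(r) = 2·2^r(-r + 1) - 2

We claim P(r) = 2·2^r(-r + 1) - 2 for all r ≥ 1.
Base step (r = 1): P(1) = -2, and the closed form gives -2. They agree.
For the inductive step, assume it holds for an arbitrary k ≥ 1, so P(k) = 2·2^k(-k + 1) - 2.
Then P(k+1) = P(k) + (2^(k + 1)(-k - 1)) = (2·2^k(-k + 1) - 2) + (2^(k + 1)(-k - 1)).
Simplifying, P(k+1) = -4·2^k·k - 2 = 2·2^(k+1)(-(k+1) + 1) - 2,
which is the closed form with r = k+1.
Hence, by induction on r, the claim holds for every r ≥ 1.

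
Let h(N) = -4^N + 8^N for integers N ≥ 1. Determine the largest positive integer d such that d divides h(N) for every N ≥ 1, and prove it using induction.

Computing the first values: h(1) = 4 and h(2) = 48; gcd(4, 48) = 4, so d ≤ 4.
We prove 4 | -4^N + 8^N for all N ≥ 1 by induction on N.
For the base case N = 1: h(1) = 4 = 4·(1), so 4 | h(1).
Inductive step: suppose the statement holds for some j ≥ 1, i.e. 4 | h(j). Then
8^{j+1} − 4^{j+1} = 8·8^j − 4·4^j = 8·(8^j − 4^j) + (4)·4^j. The first term is divisible by 4 by the inductive hypothesis, and the second term (4)·4^j is divisible by 4 since 4 | 4. Hence 4 | h(j+1).
By induction, the statement is established for all N ≥ 1.
Therefore the largest such d is 4.

d = 4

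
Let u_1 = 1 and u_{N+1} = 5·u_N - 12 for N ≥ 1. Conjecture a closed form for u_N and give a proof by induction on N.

u_N = -2·5^(N - 1) + 3

Computing the first terms: u_1 = 1, u_2 = -7, u_3 = -47. This suggests u_N = -2·5^(N - 1) + 3.
When N = 1: the formula gives 1 = 1 = u_1.
Suppose the result is true for N = r, so u_r = -2·5^(r - 1) + 3.
Then u_{r+1} = 5·u_r - 12 = 5·(-2·5^(r - 1) + 3) - 12 = -2·5^r + 3 = -2·5^((r+1) - 1) + 3,
which is the claimed formula at N = r+1.
This completes the induction.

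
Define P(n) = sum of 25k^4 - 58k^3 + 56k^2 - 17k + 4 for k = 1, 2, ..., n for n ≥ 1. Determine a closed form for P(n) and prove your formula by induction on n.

We claim P(n) = n(5n^4 - 2n^3 - 2n^2 + 5n + 4) for all n ≥ 1.
For the base case n = 1: P(1) = 10, and the closed form gives 10. They agree.
For the inductive step, assume it holds for an arbitrary k ≥ 1, so P(k) = k(5k^4 - 2k^3 - 2k^2 + 5k + 4).
Then P(k+1) = P(k) + (25k^4 + 42k^3 + 32k^2 + 21k + 10) = (k(5k^4 - 2k^3 - 2k^2 + 5k + 4)) + (25k^4 + 42k^3 + 32k^2 + 21k + 10).
Simplifying, P(k+1) = (k + 1)(5k^4 + 18k^3 + 22k^2 + 15k + 10) = (k+1)(5(k+1)^4 - 2(k+1)^3 - 2(k+1)^2 + 5(k+1) + 4),
which is the closed form with n = k+1.
This completes the induction.

P(n) = n(5n^4 - 2n^3 - 2n^2 + 5n + 4)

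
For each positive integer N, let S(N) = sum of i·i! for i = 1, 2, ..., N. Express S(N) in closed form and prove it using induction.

S(N) = (N + 1)! - 1

We claim S(N) = (N + 1)! - 1 for all N ≥ 1.
For the base case N = 1: S(1) = 1, and the closed form gives 1. They agree.
Suppose the result is true for N = i, so S(i) = (i + 1)! - 1.
Then S(i+1) = S(i) + ((i + 1)(i + 1)!) = ((i + 1)! - 1) + ((i + 1)(i + 1)!).
Simplifying, S(i+1) = ((i+1) + 1)! - 1,
which is the closed form with N = i+1.
This completes the induction.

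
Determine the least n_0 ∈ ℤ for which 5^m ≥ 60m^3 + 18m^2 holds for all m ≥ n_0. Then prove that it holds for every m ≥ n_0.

At m = 5: 3125 < 7950, so the inequality fails and n_0 ≥ 6. We prove 5^m ≥ 60m^3 + 18m^2 for all m ≥ 6.
For the base case m = 6: 5^m = 15625 and 60m^3 + 18m^2 = 13608, so 15625 ≥ 13608.
Suppose the result is true for m = p, so 5^p ≥ 60p^3 + 18p^2.
Then 5^(p + 1) = 5·(5^p) ≥ 5·(60p^3 + 18p^2).
Also, for p ≥ 6 we have 5·(60p^3 + 18p^2) ≥ 60(p+1)^3 + 18(p+1)^2, since 5·(60p^3 + 18p^2) − (60(p+1)^3 + 18(p+1)^2) = 240p^3 - 108p^2 - 216p - 78, which is nonnegative for all p ≥ 6.
Combining, 5^(p + 1) ≥ 60(p+1)^3 + 18(p+1)^2.
This completes the induction.
Hence the smallest such n_0 is 6.

n_0 = 6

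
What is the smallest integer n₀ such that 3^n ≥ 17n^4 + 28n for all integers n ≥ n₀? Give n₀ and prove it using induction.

At n = 11: 177147 < 249205, so the inequality fails and n₀ ≥ 12. We prove 3^n ≥ 17n^4 + 28n for all n ≥ 12.
For the base case n = 12: 3^n = 531441 and 17n^4 + 28n = 352848, so 531441 ≥ 352848.
Inductive step: assume the claim holds for n = i, so 3^i ≥ 17i^4 + 28i.
Then 3^(i + 1) = 3·(3^i) ≥ 3·(17i^4 + 28i).
Also, for i ≥ 12 we have 3·(17i^4 + 28i) ≥ 17(i+1)^4 + 28(i+1), since 3·(17i^4 + 28i) − (17(i+1)^4 + 28(i+1)) = 34i^4 - 68i^3 - 102i^2 - 12i - 45, which is nonnegative for all i ≥ 12.
Combining, 3^(i + 1) ≥ 17(i+1)^4 + 28(i+1).
This completes the induction.
Hence the smallest such n₀ is 12.

n₀ = 12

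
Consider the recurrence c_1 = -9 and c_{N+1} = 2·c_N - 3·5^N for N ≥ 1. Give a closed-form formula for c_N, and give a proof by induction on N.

Computing the first terms: c_1 = -9, c_2 = -33, c_3 = -141. This suggests c_N = -2^(N + 1) - 5^N.
When N = 1: the formula gives -9 = -9 = c_1.
Suppose the result is true for N = k, so c_k = -2^(k + 1) - 5^k.
Then c_{k+1} = 2·c_k - 3·5^k = 2·(-2^(k + 1) - 5^k) - 3·5^k = -2^(k + 2) - 5^(k + 1) = -2^((k+1) + 1) - 5^(k+1),
which is the claimed formula at N = k+1.
This completes the induction.

c_N = -2^(N + 1) - 5^N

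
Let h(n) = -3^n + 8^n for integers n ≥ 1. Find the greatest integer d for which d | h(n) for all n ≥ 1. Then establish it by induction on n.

d = 5

Computing the first values: h(1) = 5 and h(2) = 55; gcd(5, 55) = 5, so d ≤ 5.
We prove 5 | -3^n + 8^n for all n ≥ 1 by induction on n.
Base case (n = 1): h(1) = 5 = 5·(1), so 5 | h(1).
For the inductive step, assume it holds for an arbitrary r ≥ 1, i.e. 5 | h(r). Then
8^{r+1} − 3^{r+1} = 8·8^r − 3·3^r = 8·(8^r − 3^r) + (5)·3^r. The first term is divisible by 5 by the inductive hypothesis, and the second term (5)·3^r is divisible by 5 since 5 | 5. Hence 5 | h(r+1).
By the principle of mathematical induction, the result holds for all n ≥ 1.
Therefore the largest such d is 5.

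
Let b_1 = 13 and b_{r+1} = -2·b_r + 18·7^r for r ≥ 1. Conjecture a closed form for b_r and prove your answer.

b_r = -(-2)^(r - 1) + 2·7^r

Computing the first terms: b_1 = 13, b_2 = 100, b_3 = 682. This suggests b_r = -(-2)^(r - 1) + 2·7^r.
When r = 1: the formula gives 13 = 13 = b_1.
Suppose the result is true for r = i, so b_i = -(-2)^(i - 1) + 2·7^i.
Then b_{i+1} = -2·b_i + 18·7^i = -2·(-(-2)^(i - 1) + 2·7^i) + 18·7^i = -(-2)^i + 2·7^(i + 1) = -(-2)^((i+1) - 1) + 2·7^(i+1),
which is the claimed formula at r = i+1.
By induction, the statement is established for all r ≥ 1.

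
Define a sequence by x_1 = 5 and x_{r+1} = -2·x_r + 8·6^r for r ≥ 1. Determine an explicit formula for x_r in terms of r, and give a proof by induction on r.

Computing the first terms: x_1 = 5, x_2 = 38, x_3 = 212. This suggests x_r = -(-2)^(r - 1) + 6^r.
When r = 1: the formula gives 5 = 5 = x_1.
Inductive step: assume the claim holds for r = i, so x_i = -(-2)^(i - 1) + 6^i.
Then x_{i+1} = -2·x_i + 8·6^i = -2·(-(-2)^(i - 1) + 6^i) + 8·6^i = -(-2)^i + 6^(i + 1) = -(-2)^((i+1) - 1) + 6^(i+1),
which is the claimed formula at r = i+1.
Hence, by induction on r, the claim holds for every r ≥ 1.

x_r = -(-2)^(r - 1) + 6^r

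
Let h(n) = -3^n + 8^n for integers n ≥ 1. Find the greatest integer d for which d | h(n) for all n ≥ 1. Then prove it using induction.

d = 5

Computing the first values: h(1) = 5 and h(2) = 55; gcd(5, 55) = 5, so d ≤ 5.
We prove 5 | -3^n + 8^n for all n ≥ 1 by induction on n.
Base case (n = 1): h(1) = 5 = 5·(1), so 5 | h(1).
For the inductive step, assume it holds for an arbitrary r ≥ 1, i.e. 5 | h(r). Then
8^{r+1} − 3^{r+1} = 8·8^r − 3·3^r = 8·(8^r − 3^r) + (5)·3^r. The first term is divisible by 5 by the inductive hypothesis, and the second term (5)·3^r is divisible by 5 since 5 | 5. Hence 5 | h(r+1).
By the principle of mathematical induction, the result holds for all n ≥ 1.
Therefore the largest such d is 5.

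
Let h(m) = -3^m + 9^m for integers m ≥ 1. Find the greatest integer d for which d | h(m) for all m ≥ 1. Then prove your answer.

Computing the first values: h(1) = 6 and h(2) = 72; gcd(6, 72) = 6, so d ≤ 6.
We prove 6 | -3^m + 9^m for all m ≥ 1 by induction on m.
For the base case m = 1: h(1) = 6 = 6·(1), so 6 | h(1).
Inductive step: suppose the statement holds for some p ≥ 1, i.e. 6 | h(p). Then
9^{p+1} − 3^{p+1} = 9·9^p − 3·3^p = 9·(9^p − 3^p) + (6)·3^p. The first term is divisible by 6 by the inductive hypothesis, and the second term (6)·3^p is divisible by 6 since 6 | 6. Hence 6 | h(p+1).
This completes the induction.
Therefore the largest such d is 6.

d = 6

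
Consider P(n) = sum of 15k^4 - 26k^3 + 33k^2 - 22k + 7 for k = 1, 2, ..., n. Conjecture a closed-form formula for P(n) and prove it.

P(n) = n(3n^4 + n^3 + 3n^2 - n + 1)

We claim P(n) = n(3n^4 + n^3 + 3n^2 - n + 1) for all n ≥ 1.
For the base case n = 1: P(1) = 7, and the closed form gives 7. They agree.
For the inductive step, assume it holds for an arbitrary k ≥ 1, so P(k) = k(3k^4 + k^3 + 3k^2 - k + 1).
Then P(k+1) = P(k) + (15k^4 + 34k^3 + 45k^2 + 26k + 7) = (k(3k^4 + k^3 + 3k^2 - k + 1)) + (15k^4 + 34k^3 + 45k^2 + 26k + 7).
Simplifying, P(k+1) = (k + 1)(3k^4 + 13k^3 + 24k^2 + 20k + 7) = (k+1)(3(k+1)^4 + (k+1)^3 + 3(k+1)^2 - (k+1) + 1),
which is the closed form with n = k+1.
By the principle of mathematical induction, the result holds for all n ≥ 1.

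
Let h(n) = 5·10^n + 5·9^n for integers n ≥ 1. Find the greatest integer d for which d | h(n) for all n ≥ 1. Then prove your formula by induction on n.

d = 5

Computing the first values: h(1) = 95 and h(2) = 905; gcd(95, 905) = 5, so d ≤ 5.
We prove 5 | 5·10^n + 5·9^n for all n ≥ 1 by induction on n.
Base case (n = 1): h(1) = 95 = 5·(19), so 5 | h(1).
For the inductive step, assume it holds for an arbitrary i ≥ 1, i.e. 5 | h(i). Then
h(i+1) − 10·h(i) = (5·10^(i+1) + 5·9^(i+1)) − 10·(5·10^i + 5·9^i) = (5)·9^i·(9 − 10) = (-5)·9^i. Since 5 | h(i) by the inductive hypothesis, 5 | 10·h(i); and 5 | -5 since -5 = 5·-1. Therefore 5 | h(i+1).
By induction, the statement is established for all n ≥ 1.
Therefore the largest such d is 5.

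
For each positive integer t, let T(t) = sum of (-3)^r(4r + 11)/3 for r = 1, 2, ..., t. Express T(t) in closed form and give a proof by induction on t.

T(t) = (-3)^t(t + 3) - 3

We claim T(t) = (-3)^t(t + 3) - 3 for all t ≥ 1.
For the base case t = 1: T(1) = -15, and the closed form gives -15. They agree.
Inductive step: suppose the statement holds for some r ≥ 1, so T(r) = (-3)^r(r + 3) - 3.
Then T(r+1) = T(r) + ((-3)^r(-4r - 15)) = ((-3)^r(r + 3) - 3) + ((-3)^r(-4r - 15)).
Simplifying, T(r+1) = -3(-3)^r·r - 12(-3)^r - 3 = (-3)^(r+1)((r+1) + 3) - 3,
which is the closed form with t = r+1.
By the principle of mathematical induction, the result holds for all t ≥ 1.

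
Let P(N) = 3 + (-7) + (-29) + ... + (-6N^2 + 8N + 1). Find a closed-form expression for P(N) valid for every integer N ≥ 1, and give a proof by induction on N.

We claim P(N) = -N(2N^2 - N - 4) for all N ≥ 1.
Base case (N = 1): P(1) = 3, and the closed form gives 3. They agree.
Inductive step: suppose the statement holds for some m ≥ 1, so P(m) = m(-2m^2 + m + 4).
Then P(m+1) = P(m) + (-6m^2 - 4m + 3) = (m(-2m^2 + m + 4)) + (-6m^2 - 4m + 3).
Simplifying, P(m+1) = -(m + 1)(2m^2 + 3m - 3) = -(m+1)(2(m+1)^2 - (m+1) - 4),
which is the closed form with N = m+1.
By induction, the statement is established for all N ≥ 1.

P(N) = -N(2N^2 - N - 4)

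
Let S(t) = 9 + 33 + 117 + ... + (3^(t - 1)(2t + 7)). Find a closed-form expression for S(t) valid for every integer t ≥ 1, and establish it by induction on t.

We claim S(t) = 3^t(t + 3) - 3 for all t ≥ 1.
When t = 1: S(1) = 9, and the closed form gives 9. They agree.
Suppose the result is true for t = k, so S(k) = 3^k(k + 3) - 3.
Then S(k+1) = S(k) + (3^k(2k + 9)) = (3^k(k + 3) - 3) + (3^k(2k + 9)).
Simplifying, S(k+1) = 3·3^k·k + 12·3^k - 3 = 3^(k+1)((k+1) + 3) - 3,
which is the closed form with t = k+1.
By the principle of mathematical induction, the result holds for all t ≥ 1.

S(t) = 3^t(t + 3) - 3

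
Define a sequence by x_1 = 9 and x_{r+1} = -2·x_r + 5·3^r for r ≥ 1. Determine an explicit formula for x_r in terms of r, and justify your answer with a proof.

x_r = -3(-2)^r + 3^r

Computing the first terms: x_1 = 9, x_2 = -3, x_3 = 51. This suggests x_r = -3(-2)^r + 3^r.
When r = 1: the formula gives 9 = 9 = x_1.
For the inductive step, assume it holds for an arbitrary k ≥ 1, so x_k = -3(-2)^k + 3^k.
Then x_{k+1} = -2·x_k + 5·3^k = -2·(-3(-2)^k + 3^k) + 5·3^k = -3(-2)^(k + 1) + 3^(k + 1),
which is the claimed formula at r = k+1.
Hence, by induction on r, the claim holds for every r ≥ 1.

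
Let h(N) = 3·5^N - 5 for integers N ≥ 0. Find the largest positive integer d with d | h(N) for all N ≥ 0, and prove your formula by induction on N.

Computing the first values: h(0) = -2 and h(1) = 10; gcd(-2, 10) = 2, so d ≤ 2.
We prove 2 | 3·5^N - 5 for all N ≥ 0 by induction on N.
Base case (N = 0): h(0) = -2 = 2·(-1), so 2 | h(0).
Suppose the result is true for N = k, i.e. 2 | h(k). Then
h(k+1) = 3·5^(k+1) - 5 = 5·(3·5^k - 5) + 20 = 5·h(k) + 20. The first term is divisible by 2 by the inductive hypothesis, and 20 is divisible by 2. Hence 2 | h(k+1).
By the principle of mathematical induction, the result holds for all N ≥ 0.
Therefore the largest such d is 2.

d = 2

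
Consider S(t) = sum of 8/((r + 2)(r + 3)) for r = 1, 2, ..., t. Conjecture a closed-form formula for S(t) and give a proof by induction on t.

We claim S(t) = 8t/(3(t + 3)) for all t ≥ 1.
For the base case t = 1: S(1) = 2/3, and the closed form gives 2/3. They agree.
For the inductive step, assume it holds for an arbitrary r ≥ 1, so S(r) = 8r/(3(r + 3)).
Then S(r+1) = S(r) + (8/((r + 3)(r + 4))) = (8r/(3(r + 3))) + (8/((r + 3)(r + 4))).
Simplifying, S(r+1) = 8(r + 1)/(3(r + 4)) = 8(r+1)/(3((r+1) + 3)),
which is the closed form with t = r+1.
By the principle of mathematical induction, the result holds for all t ≥ 1.

S(t) = 8t/(3(t + 3))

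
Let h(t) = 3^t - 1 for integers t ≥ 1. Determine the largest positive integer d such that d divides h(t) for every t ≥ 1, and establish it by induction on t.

d = 2

Computing the first values: h(1) = 2 and h(2) = 8; gcd(2, 8) = 2, so d ≤ 2.
We prove 2 | 3^t - 1 for all t ≥ 1 by induction on t.
Base step (t = 1): h(1) = 2 = 2·(1), so 2 | h(1).
For the inductive step, assume it holds for an arbitrary r ≥ 1, i.e. 2 | h(r). Then
3^{r+1} − 1^{r+1} = 3·3^r − 1·1^r = 3·(3^r − 1^r) + (2)·1^r. The first term is divisible by 2 by the inductive hypothesis, and the second term (2)·1^r is divisible by 2 since 2 | 2. Hence 2 | h(r+1).
By induction, the statement is established for all t ≥ 1.
Therefore the largest such d is 2.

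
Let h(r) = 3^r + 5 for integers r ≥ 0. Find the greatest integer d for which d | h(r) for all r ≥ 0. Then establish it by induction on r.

d = 2

Computing the first values: h(0) = 6 and h(1) = 8; gcd(6, 8) = 2, so d ≤ 2.
We prove 2 | 3^r + 5 for all r ≥ 0 by induction on r.
For the base case r = 0: h(0) = 6 = 2·(3), so 2 | h(0).
Suppose the result is true for r = k, i.e. 2 | h(k). Then
h(k+1) = 3^(k+1) + 5 = 3·(3^k + 5) - 10 = 3·h(k) - 10. The first term is divisible by 2 by the inductive hypothesis, and -10 is divisible by 2. Hence 2 | h(k+1).
Hence, by induction on r, the claim holds for every r ≥ 0.
Therefore the largest such d is 2.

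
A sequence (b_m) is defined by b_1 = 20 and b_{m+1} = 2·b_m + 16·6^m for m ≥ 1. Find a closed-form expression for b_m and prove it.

b_m = -2^(m + 1) + 4·6^m

Computing the first terms: b_1 = 20, b_2 = 136, b_3 = 848. This suggests b_m = -2^(m + 1) + 4·6^m.
For the base case m = 1: the formula gives 20 = 20 = b_1.
Inductive step: assume the claim holds for m = p, so b_p = -2^(p + 1) + 4·6^p.
Then b_{p+1} = 2·b_p + 16·6^p = 2·(-2^(p + 1) + 4·6^p) + 16·6^p = -2^(p + 2) + 4·6^(p + 1) = -2^((p+1) + 1) + 4·6^(p+1),
which is the claimed formula at m = p+1.
By induction, the statement is established for all m ≥ 1.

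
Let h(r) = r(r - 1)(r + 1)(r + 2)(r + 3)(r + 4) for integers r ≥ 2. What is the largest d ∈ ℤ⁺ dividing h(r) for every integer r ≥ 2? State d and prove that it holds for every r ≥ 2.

d = 720

Computing the first values: h(2) = 720 and h(3) = 5040; gcd(720, 5040) = 720, so d ≤ 720.
We prove 720 | r(r - 1)(r + 1)(r + 2)(r + 3)(r + 4) for all r ≥ 2 by induction on r.
Base step (r = 2): h(2) = 720 = 720·(1), so 720 | h(2).
Inductive step: suppose the statement holds for some p ≥ 2, i.e. 720 | h(p). Then
h(p+1) − h(p) = p·(p+1)·(p+2)·(p+3)·(p+4)·(p+5) − (p-1)·p·(p+1)·(p+2)·(p+3)·(p+4) = p·(p+1)·(p+2)·(p+3)·(p+4)·[(p+5) − (p-1)] = 6·p·(p+1)·(p+2)·(p+3)·(p+4). The product of 5 consecutive integers is divisible by (5)! = 120, so h(p+1) − h(p) is divisible by 6·120 = 720. By the inductive hypothesis 720 | h(p), hence 720 | h(p+1).
Hence, by induction on r, the claim holds for every r ≥ 2.
Therefore the largest such d is 720.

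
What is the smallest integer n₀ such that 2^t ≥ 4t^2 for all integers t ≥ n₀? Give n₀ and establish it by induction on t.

At t = 7: 128 < 196, so the inequality fails and n₀ ≥ 8. We prove 2^t ≥ 4t^2 for all t ≥ 8.
Base step (t = 8): 2^t = 256 and 4t^2 = 256, so 256 ≥ 256.
Inductive step: suppose the statement holds for some r ≥ 8, so 2^r ≥ 4r^2.
Then 2^(r + 1) = 2·(2^r) ≥ 2·(4r^2).
Also, for r ≥ 8 we have 2·(4r^2) ≥ 4(r+1)^2, since 2 ≥ (1 + 1/r)^2 for all r ≥ 8.
Combining, 2^(r + 1) ≥ 4(r+1)^2.
By the principle of mathematical induction, the result holds for all t ≥ 8.
Hence the smallest such n₀ is 8.

n₀ = 8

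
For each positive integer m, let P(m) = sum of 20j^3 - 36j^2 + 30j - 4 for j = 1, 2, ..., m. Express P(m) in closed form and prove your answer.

P(m) = m(5m^3 - 2m^2 + 2m + 5)

We claim P(m) = m(5m^3 - 2m^2 + 2m + 5) for all m ≥ 1.
For the base case m = 1: P(1) = 10, and the closed form gives 10. They agree.
Inductive step: suppose the statement holds for some j ≥ 1, so P(j) = j(5j^3 - 2j^2 + 2j + 5).
Then P(j+1) = P(j) + (20j^3 + 24j^2 + 18j + 10) = (j(5j^3 - 2j^2 + 2j + 5)) + (20j^3 + 24j^2 + 18j + 10).
Simplifying, P(j+1) = (j + 1)(5j^3 + 13j^2 + 13j + 10) = (j+1)(5(j+1)^3 - 2(j+1)^2 + 2(j+1) + 5),
which is the closed form with m = j+1.
By induction, the statement is established for all m ≥ 1.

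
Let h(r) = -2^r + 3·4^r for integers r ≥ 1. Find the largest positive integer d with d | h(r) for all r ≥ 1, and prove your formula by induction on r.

Computing the first values: h(1) = 10 and h(2) = 44; gcd(10, 44) = 2, so d ≤ 2.
We prove 2 | -2^r + 3·4^r for all r ≥ 1 by induction on r.
Base step (r = 1): h(1) = 10 = 2·(5), so 2 | h(1).
For the inductive step, assume it holds for an arbitrary p ≥ 1, i.e. 2 | h(p). Then
h(p+1) − 4·h(p) = (-2^(p+1) + 3·4^(p+1)) − 4·(-2^p + 3·4^p) = (-1)·2^p·(2 − 4) = (2)·2^p. Since 2 | h(p) by the inductive hypothesis, 2 | 4·h(p); and 2 | 2 since 2 = 2·1. Therefore 2 | h(p+1).
By the principle of mathematical induction, the result holds for all r ≥ 1.
Therefore the largest such d is 2.

d = 2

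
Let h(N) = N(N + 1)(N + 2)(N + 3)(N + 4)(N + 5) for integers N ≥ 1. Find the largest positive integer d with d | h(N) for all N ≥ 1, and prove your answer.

d = 720

Computing the first values: h(1) = 720 and h(2) = 5040; gcd(720, 5040) = 720, so d ≤ 720.
We prove 720 | N(N + 1)(N + 2)(N + 3)(N + 4)(N + 5) for all N ≥ 1 by induction on N.
For the base case N = 1: h(1) = 720 = 720·(1), so 720 | h(1).
Inductive step: assume the claim holds for N = i, i.e. 720 | h(i). Then
h(i+1) − h(i) = (i+1)·(i+2)·(i+3)·(i+4)·(i+5)·(i+6) − i·(i+1)·(i+2)·(i+3)·(i+4)·(i+5) = (i+1)·(i+2)·(i+3)·(i+4)·(i+5)·[(i+6) − i] = 6·(i+1)·(i+2)·(i+3)·(i+4)·(i+5). The product of 5 consecutive integers is divisible by (5)! = 120, so h(i+1) − h(i) is divisible by 6·120 = 720. By the inductive hypothesis 720 | h(i), hence 720 | h(i+1).
This completes the induction.
Therefore the largest such d is 720.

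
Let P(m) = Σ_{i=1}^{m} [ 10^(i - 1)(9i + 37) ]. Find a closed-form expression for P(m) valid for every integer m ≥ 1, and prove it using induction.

We claim P(m) = 10^m(m + 4) - 4 for all m ≥ 1.
Base step (m = 1): P(1) = 46, and the closed form gives 46. They agree.
Inductive step: assume the claim holds for m = i, so P(i) = 10^i(i + 4) - 4.
Then P(i+1) = P(i) + (10^i(9i + 46)) = (10^i(i + 4) - 4) + (10^i(9i + 46)).
Simplifying, P(i+1) = 10·10^i·i + 50·10^i - 4 = 10^(i+1)((i+1) + 4) - 4,
which is the closed form with m = i+1.
This completes the induction.

P(m) = 10^m(m + 4) - 4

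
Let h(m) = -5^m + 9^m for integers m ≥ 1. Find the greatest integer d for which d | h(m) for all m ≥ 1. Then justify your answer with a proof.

d = 4

Computing the first values: h(1) = 4 and h(2) = 56; gcd(4, 56) = 4, so d ≤ 4.
We prove 4 | -5^m + 9^m for all m ≥ 1 by induction on m.
For the base case m = 1: h(1) = 4 = 4·(1), so 4 | h(1).
Suppose the result is true for m = j, i.e. 4 | h(j). Then
9^{j+1} − 5^{j+1} = 9·9^j − 5·5^j = 9·(9^j − 5^j) + (4)·5^j. The first term is divisible by 4 by the inductive hypothesis, and the second term (4)·5^j is divisible by 4 since 4 | 4. Hence 4 | h(j+1).
Hence, by induction on m, the claim holds for every m ≥ 1.
Therefore the largest such d is 4.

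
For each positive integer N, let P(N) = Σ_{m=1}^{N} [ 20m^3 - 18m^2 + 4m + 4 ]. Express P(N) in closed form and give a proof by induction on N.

We claim P(N) = N(5N^3 + 4N^2 - 2N + 3) for all N ≥ 1.
For the base case N = 1: P(1) = 10, and the closed form gives 10. They agree.
Inductive step: assume the claim holds for N = m, so P(m) = m(5m^3 + 4m^2 - 2m + 3).
Then P(m+1) = P(m) + (20m^3 + 42m^2 + 28m + 10) = (m(5m^3 + 4m^2 - 2m + 3)) + (20m^3 + 42m^2 + 28m + 10).
Simplifying, P(m+1) = (m + 1)(5m^3 + 19m^2 + 21m + 10) = (m+1)(5(m+1)^3 + 4(m+1)^2 - 2(m+1) + 3),
which is the closed form with N = m+1.
Hence, by induction on N, the claim holds for every N ≥ 1.

P(N) = N(5N^3 + 4N^2 - 2N + 3)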